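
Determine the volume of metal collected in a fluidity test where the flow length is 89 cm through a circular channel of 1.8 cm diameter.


Formula: V = pi * (d/2)^2 * L  (cylinder volume)
Radius = 1.8/2 = 0.9 cm
V = pi * 0.9^2 * 89 = 226.4774 cm^3


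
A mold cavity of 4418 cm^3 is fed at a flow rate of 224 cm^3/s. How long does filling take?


Formula: t_fill = V_mold / Q_flow
t = 4418 cm^3 / 224 cm^3/s = 19.7232 s

Final answer: 19.7232 s


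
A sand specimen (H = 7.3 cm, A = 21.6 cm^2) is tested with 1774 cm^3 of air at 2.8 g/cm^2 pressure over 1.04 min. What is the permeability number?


Formula: Permeability Number P = (V * H) / (p * A * t)
Numerator: V * H = 1774 * 7.3 = 12950.2
Denominator: p * A * t = 2.8 * 21.6 * 1.04 = 62.8992
P = 12950.2 / 62.8992 = 205.8882

Answer: 205.8882


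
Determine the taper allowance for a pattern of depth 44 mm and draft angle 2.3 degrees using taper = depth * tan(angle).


Formula: taper = depth * tan(draft_angle)
tan(2.3 deg) = 0.0401641
taper = 44 mm * 0.0401641 = 1.7672 mm

Answer: 1.7672 mm


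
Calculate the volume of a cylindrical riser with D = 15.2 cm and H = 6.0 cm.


Formula: V = pi * (D/2)^2 * H  (cylinder volume)
Radius = D/2 = 15.2/2 = 7.6 cm
V = pi * 7.6^2 * 6.0 = 1088.7504 cm^3

Final answer: 1088.7504 cm^3


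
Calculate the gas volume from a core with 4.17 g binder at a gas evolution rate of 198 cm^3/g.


Formula: V_gas = W_binder * gas_evolution_rate
V = 4.17 g * 198 cm^3/g = 825.6600 cm^3

Answer: 825.6600 cm^3


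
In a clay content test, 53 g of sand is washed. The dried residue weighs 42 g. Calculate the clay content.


Formula: Clay% = (W_total - W_washed) / W_total * 100
Clay mass = 53 - 42 = 11 g
Clay% = 11 / 53 * 100 = 20.7547%

Answer: 20.7547%


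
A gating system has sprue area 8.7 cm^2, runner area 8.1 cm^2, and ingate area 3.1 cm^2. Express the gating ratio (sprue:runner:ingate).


Sprue:Runner:Ingate = 1 : 8.1/8.7 : 3.1/8.7 = 1:0.93:0.36


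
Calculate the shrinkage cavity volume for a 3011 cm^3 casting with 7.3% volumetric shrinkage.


Formula: V_shrink = V_casting * shrinkage_pct / 100
V_shrink = 3011 cm^3 * 7.3 / 100 = 219.8030 cm^3

Final answer: 219.8030 cm^3


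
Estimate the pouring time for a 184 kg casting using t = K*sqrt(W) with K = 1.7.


Formula: t = K * sqrt(W)
sqrt(W) = sqrt(184) = 13.56466
t = 1.7 * 13.56466 = 23.0599 s

Answer: 23.0599 s


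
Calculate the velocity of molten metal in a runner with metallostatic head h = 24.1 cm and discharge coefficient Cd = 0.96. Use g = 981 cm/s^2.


Formula: v = Cd * sqrt(2 * g * h)  (Torricelli with discharge coefficient)
2*g*h = 2 * 981 * 24.1 = 47284.2 cm^2/s^2
sqrt(47284.2) = 217.44930 cm/s
v = 0.96 * 217.44930 = 208.7513 cm/s


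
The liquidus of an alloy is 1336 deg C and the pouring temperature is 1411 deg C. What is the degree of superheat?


Formula: Superheat = T_pour - T_melt
Superheat = 1411 - 1336 = 75 deg C

Answer: 75 deg C


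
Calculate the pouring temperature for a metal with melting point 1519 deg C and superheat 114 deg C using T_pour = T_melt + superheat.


Formula: T_pour = T_melt + Superheat
T_pour = 1519 + 114 = 1633 deg C


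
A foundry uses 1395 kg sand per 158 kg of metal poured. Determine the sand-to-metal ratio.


Formula: Sand-to-Metal Ratio = W_sand / W_metal
Ratio = 1395 kg / 158 kg = 8.8291

Final answer: 8.8291


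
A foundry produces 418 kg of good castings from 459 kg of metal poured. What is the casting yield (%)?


Formula: Casting Yield = (W_good / W_total) * 100
Yield = (418 kg / 459 kg) * 100 = 91.0675%


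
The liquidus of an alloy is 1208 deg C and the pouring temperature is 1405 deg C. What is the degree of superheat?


Formula: Superheat = T_pour - T_melt
Superheat = 1405 - 1208 = 197 deg C

Answer: 197 deg C


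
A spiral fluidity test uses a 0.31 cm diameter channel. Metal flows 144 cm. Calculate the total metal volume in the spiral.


Formula: V = pi * (d/2)^2 * L  (cylinder volume)
Radius = 0.31/2 = 0.155 cm
V = pi * 0.155^2 * 144 = 10.8687 cm^3


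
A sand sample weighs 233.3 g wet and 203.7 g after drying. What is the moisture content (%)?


Formula: MC = (W_wet - W_dry) / W_wet * 100
Water mass = 233.3 - 203.7 = 29.6 g
MC = 29.6 / 233.3 * 100 = 12.6875%

Final answer: 12.6875%


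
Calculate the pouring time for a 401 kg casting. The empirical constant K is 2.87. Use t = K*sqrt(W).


Formula: t = K * sqrt(W)
sqrt(W) = sqrt(401) = 20.02498
t = 2.87 * 20.02498 = 57.4717 s

Final answer: 57.4717 s


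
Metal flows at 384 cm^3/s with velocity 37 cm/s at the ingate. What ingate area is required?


Formula: A_ingate = Q / v  (continuity equation)
A = 384 cm^3/s / 37 cm/s = 10.3784 cm^2

10.3784 cm^2


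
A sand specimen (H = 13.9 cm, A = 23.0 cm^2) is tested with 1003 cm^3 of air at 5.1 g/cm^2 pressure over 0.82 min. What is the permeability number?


Formula: Permeability Number P = (V * H) / (p * A * t)
Numerator: V * H = 1003 * 13.9 = 13941.7
Denominator: p * A * t = 5.1 * 23.0 * 0.82 = 96.186
P = 13941.7 / 96.186 = 144.9452

144.9452


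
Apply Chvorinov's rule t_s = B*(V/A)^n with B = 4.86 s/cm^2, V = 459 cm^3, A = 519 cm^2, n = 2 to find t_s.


Formula: t_s = B * (V/A)^n  (Chvorinov's rule, n=2)
Modulus M = V/A = 459/519 = 0.884393 cm
M^2 = 0.884393^2 = 0.782151 cm^2
t_s = 4.86 * 0.782151 = 3.8013 s

Answer: 3.8013 s


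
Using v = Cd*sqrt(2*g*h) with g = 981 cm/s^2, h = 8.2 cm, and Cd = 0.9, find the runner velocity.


Formula: v = Cd * sqrt(2 * g * h)  (Torricelli with discharge coefficient)
2*g*h = 2 * 981 * 8.2 = 16088.4 cm^2/s^2
sqrt(16088.4) = 126.84006 cm/s
v = 0.9 * 126.84006 = 114.1561 cm/s


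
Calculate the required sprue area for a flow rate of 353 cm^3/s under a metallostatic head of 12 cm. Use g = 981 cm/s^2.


Formula: v = sqrt(2*g*h), A = Q/v
Velocity: v = sqrt(2 * 981 * 12) = sqrt(23544) = 153.4405 cm/s
Sprue area: A = Q / v = 353 / 153.4405 = 2.3006 cm^2

Answer: 2.3006 cm^2


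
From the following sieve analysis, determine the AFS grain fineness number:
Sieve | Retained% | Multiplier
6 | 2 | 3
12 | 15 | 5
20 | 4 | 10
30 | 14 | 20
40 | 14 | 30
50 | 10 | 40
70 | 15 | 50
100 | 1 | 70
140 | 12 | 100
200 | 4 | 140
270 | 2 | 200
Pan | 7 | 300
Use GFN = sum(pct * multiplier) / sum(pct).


Formula: GFN = sum(pct * multiplier) / sum(pct)
sum(pct * multiplier) = 6301
sum(pct) = 100
GFN = 6301 / 100 = 63.01

Final answer: 63.01


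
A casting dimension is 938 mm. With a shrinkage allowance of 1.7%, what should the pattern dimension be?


Formula: L_pattern = L_casting * (1 + shrinkage_rate/100)
Shrinkage factor = 1 + 1.7/100 = 1.017
L_pattern = 938 mm * 1.017 = 953.9460 mm

Answer: 953.9460 mm


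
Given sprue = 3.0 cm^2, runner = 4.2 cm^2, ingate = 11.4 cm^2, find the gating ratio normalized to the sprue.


Sprue:Runner:Ingate = 1 : 4.2/3.0 : 11.4/3.0 = 1:1.40:3.80


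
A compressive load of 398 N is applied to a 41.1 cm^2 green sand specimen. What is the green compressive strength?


Formula: Compressive Strength = Force / Area
Strength = 398 N / 41.1 cm^2 = 9.6837 N/cm^2

9.6837 N/cm^2


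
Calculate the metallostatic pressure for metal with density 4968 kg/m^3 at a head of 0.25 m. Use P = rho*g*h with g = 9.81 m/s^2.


Formula: P = rho * g * h
rho * g = 4968 * 9.81 = 48736.08 N/m^3
P = 48736.08 * 0.25 = 12184.0200 Pa

Final answer: 12184.0200 Pa


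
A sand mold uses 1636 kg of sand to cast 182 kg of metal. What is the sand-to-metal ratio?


Formula: Sand-to-Metal Ratio = W_sand / W_metal
Ratio = 1636 kg / 182 kg = 8.9890

8.9890


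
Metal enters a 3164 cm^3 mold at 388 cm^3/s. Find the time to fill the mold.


Formula: t_fill = V_mold / Q_flow
t = 3164 cm^3 / 388 cm^3/s = 8.1546 s

8.1546 s


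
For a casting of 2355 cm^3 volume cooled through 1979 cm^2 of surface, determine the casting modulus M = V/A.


Formula: Casting Modulus M = V / A
M = 2355 cm^3 / 1979 cm^2 = 1.1900 cm

Final answer: 1.1900 cm


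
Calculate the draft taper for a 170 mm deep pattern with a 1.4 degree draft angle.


Formula: taper = depth * tan(draft_angle)
tan(1.4 deg) = 0.0244395
taper = 170 mm * 0.0244395 = 4.1547 mm

4.1547 mm


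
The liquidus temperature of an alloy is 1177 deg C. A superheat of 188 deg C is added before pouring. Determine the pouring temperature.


Formula: T_pour = T_melt + Superheat
T_pour = 1177 + 188 = 1365 deg C

Final answer: 1365 deg C


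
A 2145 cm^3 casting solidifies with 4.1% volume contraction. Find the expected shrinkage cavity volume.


Formula: V_shrink = V_casting * shrinkage_pct / 100
V_shrink = 2145 cm^3 * 4.1 / 100 = 87.9450 cm^3


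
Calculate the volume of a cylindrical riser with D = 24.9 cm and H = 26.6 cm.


Formula: V = pi * (D/2)^2 * H  (cylinder volume)
Radius = D/2 = 24.9/2 = 12.45 cm
V = pi * 12.45^2 * 26.6 = 12952.9954 cm^3

Answer: 12952.9954 cm^3


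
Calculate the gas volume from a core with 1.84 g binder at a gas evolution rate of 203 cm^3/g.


Formula: V_gas = W_binder * gas_evolution_rate
V = 1.84 g * 203 cm^3/g = 373.5200 cm^3


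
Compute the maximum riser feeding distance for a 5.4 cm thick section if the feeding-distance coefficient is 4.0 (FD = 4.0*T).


Formula: FD = 4.0 * T  (riser feeding-distance rule)
FD = 4.0 * 5.4 cm = 21.6000 cm

21.6000 cm


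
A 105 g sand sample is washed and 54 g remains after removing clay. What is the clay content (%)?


Formula: Clay% = (W_total - W_washed) / W_total * 100
Clay mass = 105 - 54 = 51 g
Clay% = 51 / 105 * 100 = 48.5714%

Final answer: 48.5714%


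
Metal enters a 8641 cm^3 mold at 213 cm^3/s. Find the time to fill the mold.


Formula: t_fill = V_mold / Q_flow
t = 8641 cm^3 / 213 cm^3/s = 40.5681 s


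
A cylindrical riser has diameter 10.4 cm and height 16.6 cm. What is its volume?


Formula: V = pi * (D/2)^2 * H  (cylinder volume)
Radius = D/2 = 10.4/2 = 5.2 cm
V = pi * 5.2^2 * 16.6 = 1410.1478 cm^3

Answer: 1410.1478 cm^3


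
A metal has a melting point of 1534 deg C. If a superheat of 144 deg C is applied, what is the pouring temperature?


Formula: T_pour = T_melt + Superheat
T_pour = 1534 + 144 = 1678 deg C


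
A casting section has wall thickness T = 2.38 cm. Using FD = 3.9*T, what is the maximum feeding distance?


Formula: FD = 3.9 * T  (riser feeding-distance rule)
FD = 3.9 * 2.38 cm = 9.2820 cm

9.2820 cm


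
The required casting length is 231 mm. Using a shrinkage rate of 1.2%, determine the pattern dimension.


Formula: L_pattern = L_casting * (1 + shrinkage_rate/100)
Shrinkage factor = 1 + 1.2/100 = 1.012
L_pattern = 231 mm * 1.012 = 233.7720 mm


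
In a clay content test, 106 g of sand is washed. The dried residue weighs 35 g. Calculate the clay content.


Formula: Clay% = (W_total - W_washed) / W_total * 100
Clay mass = 106 - 35 = 71 g
Clay% = 71 / 106 * 100 = 66.9811%

Answer: 66.9811%


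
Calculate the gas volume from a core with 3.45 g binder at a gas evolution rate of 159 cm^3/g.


Formula: V_gas = W_binder * gas_evolution_rate
V = 3.45 g * 159 cm^3/g = 548.5500 cm^3

Answer: 548.5500 cm^3


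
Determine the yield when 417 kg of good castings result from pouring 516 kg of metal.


Formula: Casting Yield = (W_good / W_total) * 100
Yield = (417 kg / 516 kg) * 100 = 80.8140%


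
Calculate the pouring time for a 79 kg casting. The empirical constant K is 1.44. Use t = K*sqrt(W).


Formula: t = K * sqrt(W)
sqrt(W) = sqrt(79) = 8.88819
t = 1.44 * 8.88819 = 12.7990 s

Final answer: 12.7990 s


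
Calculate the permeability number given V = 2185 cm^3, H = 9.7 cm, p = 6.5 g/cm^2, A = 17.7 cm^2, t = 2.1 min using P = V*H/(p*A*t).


Formula: Permeability Number P = (V * H) / (p * A * t)
Numerator: V * H = 2185 * 9.7 = 21194.5
Denominator: p * A * t = 6.5 * 17.7 * 2.1 = 241.605
P = 21194.5 / 241.605 = 87.7238

Answer: 87.7238


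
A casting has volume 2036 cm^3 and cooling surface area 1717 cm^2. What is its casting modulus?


Formula: Casting Modulus M = V / A
M = 2036 cm^3 / 1717 cm^2 = 1.1858 cm

Answer: 1.1858 cm


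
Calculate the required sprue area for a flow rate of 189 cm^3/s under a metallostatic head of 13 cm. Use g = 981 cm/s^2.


Formula: v = sqrt(2*g*h), A = Q/v
Velocity: v = sqrt(2 * 981 * 13) = sqrt(25506) = 159.7060 cm/s
Sprue area: A = Q / v = 189 / 159.7060 = 1.1834 cm^2

1.1834 cm^2


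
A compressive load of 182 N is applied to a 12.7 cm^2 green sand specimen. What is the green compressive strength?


Formula: Compressive Strength = Force / Area
Strength = 182 N / 12.7 cm^2 = 14.3307 N/cm^2

Answer: 14.3307 N/cm^2


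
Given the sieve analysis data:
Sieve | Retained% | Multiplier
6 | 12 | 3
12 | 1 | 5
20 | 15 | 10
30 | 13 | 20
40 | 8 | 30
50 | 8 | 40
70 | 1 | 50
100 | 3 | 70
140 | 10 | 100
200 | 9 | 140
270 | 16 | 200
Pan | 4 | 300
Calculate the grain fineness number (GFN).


Formula: GFN = sum(pct * multiplier) / sum(pct)
sum(pct * multiplier) = 7931
sum(pct) = 100
GFN = 7931 / 100 = 79.31


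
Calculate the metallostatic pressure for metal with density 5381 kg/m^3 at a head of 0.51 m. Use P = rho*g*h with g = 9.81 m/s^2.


Formula: P = rho * g * h
rho * g = 5381 * 9.81 = 52787.61 N/m^3
P = 52787.61 * 0.51 = 26921.6811 Pa


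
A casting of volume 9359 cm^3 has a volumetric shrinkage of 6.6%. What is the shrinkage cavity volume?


Formula: V_shrink = V_casting * shrinkage_pct / 100
V_shrink = 9359 cm^3 * 6.6 / 100 = 617.6940 cm^3

Final answer: 617.6940 cm^3


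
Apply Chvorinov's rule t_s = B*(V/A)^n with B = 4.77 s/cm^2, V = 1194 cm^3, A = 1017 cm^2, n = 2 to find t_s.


Formula: t_s = B * (V/A)^n  (Chvorinov's rule, n=2)
Modulus M = V/A = 1194/1017 = 1.174041 cm
M^2 = 1.174041^2 = 1.378372 cm^2
t_s = 4.77 * 1.378372 = 6.5748 s

Final answer: 6.5748 s


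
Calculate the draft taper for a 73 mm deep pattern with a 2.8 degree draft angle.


Formula: taper = depth * tan(draft_angle)
tan(2.8 deg) = 0.0489082
taper = 73 mm * 0.0489082 = 3.5703 mm

3.5703 mm


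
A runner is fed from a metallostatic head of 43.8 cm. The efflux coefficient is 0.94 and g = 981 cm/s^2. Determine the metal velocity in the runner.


Formula: v = Cd * sqrt(2 * g * h)  (Torricelli with discharge coefficient)
2*g*h = 2 * 981 * 43.8 = 85935.6 cm^2/s^2
sqrt(85935.6) = 293.14774 cm/s
v = 0.94 * 293.14774 = 275.5589 cm/s


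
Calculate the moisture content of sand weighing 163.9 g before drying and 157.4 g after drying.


Formula: MC = (W_wet - W_dry) / W_wet * 100
Water mass = 163.9 - 157.4 = 6.5 g
MC = 6.5 / 163.9 * 100 = 3.9658%

Final answer: 3.9658%


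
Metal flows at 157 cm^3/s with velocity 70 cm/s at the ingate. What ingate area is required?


Formula: A_ingate = Q / v  (continuity equation)
A = 157 cm^3/s / 70 cm/s = 2.2429 cm^2

Final answer: 2.2429 cm^2


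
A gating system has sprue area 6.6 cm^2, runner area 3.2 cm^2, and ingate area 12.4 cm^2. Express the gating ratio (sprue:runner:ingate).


Sprue:Runner:Ingate = 1 : 3.2/6.6 : 12.4/6.6 = 1:0.48:1.88

Answer: 1:0.48:1.88


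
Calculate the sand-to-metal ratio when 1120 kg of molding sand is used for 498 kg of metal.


Formula: Sand-to-Metal Ratio = W_sand / W_metal
Ratio = 1120 kg / 498 kg = 2.2490

2.2490


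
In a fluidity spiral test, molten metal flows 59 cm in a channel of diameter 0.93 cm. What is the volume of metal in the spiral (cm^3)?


Formula: V = pi * (d/2)^2 * L  (cylinder volume)
Radius = 0.93/2 = 0.465 cm
V = pi * 0.465^2 * 59 = 40.0782 cm^3

Final answer: 40.0782 cm^3


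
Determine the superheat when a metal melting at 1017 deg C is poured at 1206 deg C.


Formula: Superheat = T_pour - T_melt
Superheat = 1206 - 1017 = 189 deg C

Answer: 189 deg C


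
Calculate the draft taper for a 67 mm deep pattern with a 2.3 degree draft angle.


Formula: taper = depth * tan(draft_angle)
tan(2.3 deg) = 0.0401641
taper = 67 mm * 0.0401641 = 2.6910 mm

Answer: 2.6910 mm


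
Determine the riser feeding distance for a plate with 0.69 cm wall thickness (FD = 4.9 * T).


Formula: FD = 4.9 * T  (riser feeding-distance rule)
FD = 4.9 * 0.69 cm = 3.3810 cm

Answer: 3.3810 cm


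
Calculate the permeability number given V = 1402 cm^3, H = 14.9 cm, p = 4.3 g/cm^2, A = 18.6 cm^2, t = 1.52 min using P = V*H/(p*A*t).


Formula: Permeability Number P = (V * H) / (p * A * t)
Numerator: V * H = 1402 * 14.9 = 20889.8
Denominator: p * A * t = 4.3 * 18.6 * 1.52 = 121.5696
P = 20889.8 / 121.5696 = 171.8341

Final answer: 171.8341


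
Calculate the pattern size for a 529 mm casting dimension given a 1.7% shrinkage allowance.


Formula: L_pattern = L_casting * (1 + shrinkage_rate/100)
Shrinkage factor = 1 + 1.7/100 = 1.017
L_pattern = 529 mm * 1.017 = 537.9930 mm

Answer: 537.9930 mm


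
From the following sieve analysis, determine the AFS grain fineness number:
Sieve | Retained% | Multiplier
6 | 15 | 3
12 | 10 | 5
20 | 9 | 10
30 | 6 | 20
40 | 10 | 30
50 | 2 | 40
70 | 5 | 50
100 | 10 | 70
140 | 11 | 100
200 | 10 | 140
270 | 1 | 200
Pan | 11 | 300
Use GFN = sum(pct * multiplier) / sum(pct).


Formula: GFN = sum(pct * multiplier) / sum(pct)
sum(pct * multiplier) = 7635
sum(pct) = 100
GFN = 7635 / 100 = 76.35

76.35


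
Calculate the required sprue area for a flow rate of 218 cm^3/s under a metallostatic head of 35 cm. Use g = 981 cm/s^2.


Formula: v = sqrt(2*g*h), A = Q/v
Velocity: v = sqrt(2 * 981 * 35) = sqrt(68670) = 262.0496 cm/s
Sprue area: A = Q / v = 218 / 262.0496 = 0.8319 cm^2

0.8319 cm^2


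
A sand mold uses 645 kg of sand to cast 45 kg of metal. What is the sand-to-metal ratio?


Formula: Sand-to-Metal Ratio = W_sand / W_metal
Ratio = 645 kg / 45 kg = 14.3333

Final answer: 14.3333


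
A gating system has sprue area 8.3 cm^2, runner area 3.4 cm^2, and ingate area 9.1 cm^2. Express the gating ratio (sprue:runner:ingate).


Sprue:Runner:Ingate = 1 : 3.4/8.3 : 9.1/8.3 = 1:0.41:1.10

1:0.41:1.10


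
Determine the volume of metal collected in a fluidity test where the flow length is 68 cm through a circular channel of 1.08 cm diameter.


Formula: V = pi * (d/2)^2 * L  (cylinder volume)
Radius = 1.08/2 = 0.54 cm
V = pi * 0.54^2 * 68 = 62.2940 cm^3

Answer: 62.2940 cm^3


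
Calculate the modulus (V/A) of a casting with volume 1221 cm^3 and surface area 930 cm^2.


Formula: Casting Modulus M = V / A
M = 1221 cm^3 / 930 cm^2 = 1.3129 cm


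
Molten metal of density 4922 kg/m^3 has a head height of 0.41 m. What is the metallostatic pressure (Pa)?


Formula: P = rho * g * h
rho * g = 4922 * 9.81 = 48284.82 N/m^3
P = 48284.82 * 0.41 = 19796.7762 Pa


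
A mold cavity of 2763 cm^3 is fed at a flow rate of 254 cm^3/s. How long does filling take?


Formula: t_fill = V_mold / Q_flow
t = 2763 cm^3 / 254 cm^3/s = 10.8780 s


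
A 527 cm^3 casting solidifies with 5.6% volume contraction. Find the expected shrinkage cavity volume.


Formula: V_shrink = V_casting * shrinkage_pct / 100
V_shrink = 527 cm^3 * 5.6 / 100 = 29.5120 cm^3

Answer: 29.5120 cm^3


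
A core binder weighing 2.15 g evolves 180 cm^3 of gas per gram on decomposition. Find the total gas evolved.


Formula: V_gas = W_binder * gas_evolution_rate
V = 2.15 g * 180 cm^3/g = 387.0000 cm^3

Answer: 387.0000 cm^3


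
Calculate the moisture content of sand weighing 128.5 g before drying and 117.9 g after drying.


Formula: MC = (W_wet - W_dry) / W_wet * 100
Water mass = 128.5 - 117.9 = 10.6 g
MC = 10.6 / 128.5 * 100 = 8.2490%

8.2490%


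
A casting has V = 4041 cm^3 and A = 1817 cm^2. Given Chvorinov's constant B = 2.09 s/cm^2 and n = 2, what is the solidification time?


Formula: t_s = B * (V/A)^n  (Chvorinov's rule, n=2)
Modulus M = V/A = 4041/1817 = 2.223996 cm
M^2 = 2.223996^2 = 4.946158 cm^2
t_s = 2.09 * 4.946158 = 10.3375 s

Answer: 10.3375 s


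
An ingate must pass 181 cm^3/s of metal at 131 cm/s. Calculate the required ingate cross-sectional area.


Formula: A_ingate = Q / v  (continuity equation)
A = 181 cm^3/s / 131 cm/s = 1.3817 cm^2

1.3817 cm^2


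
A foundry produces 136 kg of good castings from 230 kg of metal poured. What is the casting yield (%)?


Formula: Casting Yield = (W_good / W_total) * 100
Yield = (136 kg / 230 kg) * 100 = 59.1304%

Final answer: 59.1304%


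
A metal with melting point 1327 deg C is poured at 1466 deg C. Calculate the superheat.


Formula: Superheat = T_pour - T_melt
Superheat = 1466 - 1327 = 139 deg C

Answer: 139 deg C


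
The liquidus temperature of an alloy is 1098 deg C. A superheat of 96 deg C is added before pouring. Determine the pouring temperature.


Formula: T_pour = T_melt + Superheat
T_pour = 1098 + 96 = 1194 deg C


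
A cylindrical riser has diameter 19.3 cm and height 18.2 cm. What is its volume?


Formula: V = pi * (D/2)^2 * H  (cylinder volume)
Radius = D/2 = 19.3/2 = 9.65 cm
V = pi * 9.65^2 * 18.2 = 5324.4639 cm^3

5324.4639 cm^3


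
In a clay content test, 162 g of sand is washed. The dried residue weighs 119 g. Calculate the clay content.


Formula: Clay% = (W_total - W_washed) / W_total * 100
Clay mass = 162 - 119 = 43 g
Clay% = 43 / 162 * 100 = 26.5432%

Answer: 26.5432%


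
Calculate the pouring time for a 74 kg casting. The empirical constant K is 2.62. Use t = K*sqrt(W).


Formula: t = K * sqrt(W)
sqrt(W) = sqrt(74) = 8.60233
t = 2.62 * 8.60233 = 22.5381 s

Final answer: 22.5381 s


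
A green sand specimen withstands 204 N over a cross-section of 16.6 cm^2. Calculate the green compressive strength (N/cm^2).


Formula: Compressive Strength = Force / Area
Strength = 204 N / 16.6 cm^2 = 12.2892 N/cm^2

12.2892 N/cm^2


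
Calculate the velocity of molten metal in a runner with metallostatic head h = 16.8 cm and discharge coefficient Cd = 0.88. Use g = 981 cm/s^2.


Formula: v = Cd * sqrt(2 * g * h)  (Torricelli with discharge coefficient)
2*g*h = 2 * 981 * 16.8 = 32961.6 cm^2/s^2
sqrt(32961.6) = 181.55330 cm/s
v = 0.88 * 181.55330 = 159.7669 cm/s

159.7669 cm/s


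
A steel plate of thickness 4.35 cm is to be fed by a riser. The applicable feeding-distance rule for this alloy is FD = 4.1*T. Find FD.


Formula: FD = 4.1 * T  (riser feeding-distance rule)
FD = 4.1 * 4.35 cm = 17.8350 cm

Answer: 17.8350 cm


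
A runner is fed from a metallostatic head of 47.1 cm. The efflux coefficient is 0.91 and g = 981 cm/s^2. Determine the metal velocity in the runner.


Formula: v = Cd * sqrt(2 * g * h)  (Torricelli with discharge coefficient)
2*g*h = 2 * 981 * 47.1 = 92410.2 cm^2/s^2
sqrt(92410.2) = 303.99046 cm/s
v = 0.91 * 303.99046 = 276.6313 cm/s

276.6313 cm/s


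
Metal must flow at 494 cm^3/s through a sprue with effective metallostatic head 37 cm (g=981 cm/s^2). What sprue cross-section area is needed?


Formula: v = sqrt(2*g*h), A = Q/v
Velocity: v = sqrt(2 * 981 * 37) = sqrt(72594) = 269.4327 cm/s
Sprue area: A = Q / v = 494 / 269.4327 = 1.8335 cm^2


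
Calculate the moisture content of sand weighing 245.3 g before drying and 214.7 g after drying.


Formula: MC = (W_wet - W_dry) / W_wet * 100
Water mass = 245.3 - 214.7 = 30.6 g
MC = 30.6 / 245.3 * 100 = 12.4745%


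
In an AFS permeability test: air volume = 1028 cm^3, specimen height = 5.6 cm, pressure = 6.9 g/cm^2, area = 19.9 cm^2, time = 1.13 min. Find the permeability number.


Formula: Permeability Number P = (V * H) / (p * A * t)
Numerator: V * H = 1028 * 5.6 = 5756.8
Denominator: p * A * t = 6.9 * 19.9 * 1.13 = 155.1603
P = 5756.8 / 155.1603 = 37.1023


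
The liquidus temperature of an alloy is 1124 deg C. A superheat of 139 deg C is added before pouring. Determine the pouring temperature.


Formula: T_pour = T_melt + Superheat
T_pour = 1124 + 139 = 1263 deg C


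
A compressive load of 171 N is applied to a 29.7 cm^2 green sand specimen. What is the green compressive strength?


Formula: Compressive Strength = Force / Area
Strength = 171 N / 29.7 cm^2 = 5.7576 N/cm^2


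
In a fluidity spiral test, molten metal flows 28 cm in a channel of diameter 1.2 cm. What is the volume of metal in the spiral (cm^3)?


Formula: V = pi * (d/2)^2 * L  (cylinder volume)
Radius = 1.2/2 = 0.6 cm
V = pi * 0.6^2 * 28 = 31.6673 cm^3


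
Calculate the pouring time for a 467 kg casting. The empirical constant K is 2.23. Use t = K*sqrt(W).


Formula: t = K * sqrt(W)
sqrt(W) = sqrt(467) = 21.61018
t = 2.23 * 21.61018 = 48.1907 s

48.1907 s


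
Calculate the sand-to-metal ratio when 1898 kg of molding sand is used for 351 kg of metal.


Formula: Sand-to-Metal Ratio = W_sand / W_metal
Ratio = 1898 kg / 351 kg = 5.4074

5.4074


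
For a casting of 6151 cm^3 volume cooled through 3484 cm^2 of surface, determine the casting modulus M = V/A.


Formula: Casting Modulus M = V / A
M = 6151 cm^3 / 3484 cm^2 = 1.7655 cm

Answer: 1.7655 cm


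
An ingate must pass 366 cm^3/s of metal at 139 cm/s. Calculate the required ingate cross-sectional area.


Formula: A_ingate = Q / v  (continuity equation)
A = 366 cm^3/s / 139 cm/s = 2.6331 cm^2


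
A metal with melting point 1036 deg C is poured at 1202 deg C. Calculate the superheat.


Formula: Superheat = T_pour - T_melt
Superheat = 1202 - 1036 = 166 deg C

Answer: 166 deg C


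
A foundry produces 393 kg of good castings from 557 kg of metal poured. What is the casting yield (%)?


Formula: Casting Yield = (W_good / W_total) * 100
Yield = (393 kg / 557 kg) * 100 = 70.5566%

Answer: 70.5566%


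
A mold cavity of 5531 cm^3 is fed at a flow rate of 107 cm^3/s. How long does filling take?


Formula: t_fill = V_mold / Q_flow
t = 5531 cm^3 / 107 cm^3/s = 51.6916 s


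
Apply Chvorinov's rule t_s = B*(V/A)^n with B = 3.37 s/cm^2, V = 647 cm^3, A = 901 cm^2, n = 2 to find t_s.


Formula: t_s = B * (V/A)^n  (Chvorinov's rule, n=2)
Modulus M = V/A = 647/901 = 0.718091 cm
M^2 = 0.718091^2 = 0.515655 cm^2
t_s = 3.37 * 0.515655 = 1.7378 s

Answer: 1.7378 s


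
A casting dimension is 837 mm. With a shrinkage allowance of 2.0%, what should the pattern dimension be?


Formula: L_pattern = L_casting * (1 + shrinkage_rate/100)
Shrinkage factor = 1 + 2.0/100 = 1.02
L_pattern = 837 mm * 1.02 = 853.7400 mm

Answer: 853.7400 mm


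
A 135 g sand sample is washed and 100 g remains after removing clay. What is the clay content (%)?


Formula: Clay% = (W_total - W_washed) / W_total * 100
Clay mass = 135 - 100 = 35 g
Clay% = 35 / 135 * 100 = 25.9259%

Answer: 25.9259%


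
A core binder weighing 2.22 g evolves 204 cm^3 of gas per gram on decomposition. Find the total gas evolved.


Formula: V_gas = W_binder * gas_evolution_rate
V = 2.22 g * 204 cm^3/g = 452.8800 cm^3

452.8800 cm^3


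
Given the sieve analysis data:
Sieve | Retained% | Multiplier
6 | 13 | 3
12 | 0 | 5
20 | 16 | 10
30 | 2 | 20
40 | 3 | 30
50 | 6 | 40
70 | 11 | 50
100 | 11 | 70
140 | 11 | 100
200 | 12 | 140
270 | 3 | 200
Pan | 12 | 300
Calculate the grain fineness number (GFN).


Formula: GFN = sum(pct * multiplier) / sum(pct)
sum(pct * multiplier) = 8869
sum(pct) = 100
GFN = 8869 / 100 = 88.69

Final answer: 88.69


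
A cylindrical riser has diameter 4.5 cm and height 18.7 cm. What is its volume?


Formula: V = pi * (D/2)^2 * H  (cylinder volume)
Radius = D/2 = 4.5/2 = 2.25 cm
V = pi * 2.25^2 * 18.7 = 297.4106 cm^3

Final answer: 297.4106 cm^3


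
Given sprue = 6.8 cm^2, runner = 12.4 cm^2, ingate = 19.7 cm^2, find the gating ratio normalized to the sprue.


Sprue:Runner:Ingate = 1 : 12.4/6.8 : 19.7/6.8 = 1:1.82:2.90


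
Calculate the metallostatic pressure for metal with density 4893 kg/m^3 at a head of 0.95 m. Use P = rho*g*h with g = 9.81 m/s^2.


Formula: P = rho * g * h
rho * g = 4893 * 9.81 = 48000.33 N/m^3
P = 48000.33 * 0.95 = 45600.3135 Pa

Final answer: 45600.3135 Pa


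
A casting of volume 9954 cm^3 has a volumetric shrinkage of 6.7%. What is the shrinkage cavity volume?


Formula: V_shrink = V_casting * shrinkage_pct / 100
V_shrink = 9954 cm^3 * 6.7 / 100 = 666.9180 cm^3

666.9180 cm^3


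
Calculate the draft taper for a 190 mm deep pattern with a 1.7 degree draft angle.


Formula: taper = depth * tan(draft_angle)
tan(1.7 deg) = 0.0296793
taper = 190 mm * 0.0296793 = 5.6391 mm

Answer: 5.6391 mm


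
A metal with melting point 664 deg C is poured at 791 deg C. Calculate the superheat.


Formula: Superheat = T_pour - T_melt
Superheat = 791 - 664 = 127 deg C

Final answer: 127 deg C


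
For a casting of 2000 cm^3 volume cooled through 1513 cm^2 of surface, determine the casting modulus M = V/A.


Formula: Casting Modulus M = V / A
M = 2000 cm^3 / 1513 cm^2 = 1.3219 cm

1.3219 cm


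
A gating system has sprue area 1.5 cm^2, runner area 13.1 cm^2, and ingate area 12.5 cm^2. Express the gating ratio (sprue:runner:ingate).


Sprue:Runner:Ingate = 1 : 13.1/1.5 : 12.5/1.5 = 1:8.73:8.33

Final answer: 1:8.73:8.33


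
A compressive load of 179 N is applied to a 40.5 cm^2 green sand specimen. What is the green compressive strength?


Formula: Compressive Strength = Force / Area
Strength = 179 N / 40.5 cm^2 = 4.4198 N/cm^2

4.4198 N/cm^2


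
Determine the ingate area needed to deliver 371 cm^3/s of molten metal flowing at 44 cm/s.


Formula: A_ingate = Q / v  (continuity equation)
A = 371 cm^3/s / 44 cm/s = 8.4318 cm^2

Answer: 8.4318 cm^2


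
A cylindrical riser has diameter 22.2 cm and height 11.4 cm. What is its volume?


Formula: V = pi * (D/2)^2 * H  (cylinder volume)
Radius = D/2 = 22.2/2 = 11.1 cm
V = pi * 11.1^2 * 11.4 = 4412.6622 cm^3

Answer: 4412.6622 cm^3


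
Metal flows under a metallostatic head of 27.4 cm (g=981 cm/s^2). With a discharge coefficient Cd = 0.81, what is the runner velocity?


Formula: v = Cd * sqrt(2 * g * h)  (Torricelli with discharge coefficient)
2*g*h = 2 * 981 * 27.4 = 53758.8 cm^2/s^2
sqrt(53758.8) = 231.85944 cm/s
v = 0.81 * 231.85944 = 187.8061 cm/s


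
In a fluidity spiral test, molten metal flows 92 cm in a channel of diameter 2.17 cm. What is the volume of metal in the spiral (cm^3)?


Formula: V = pi * (d/2)^2 * L  (cylinder volume)
Radius = 2.17/2 = 1.085 cm
V = pi * 1.085^2 * 92 = 340.2492 cm^3

Final answer: 340.2492 cm^3


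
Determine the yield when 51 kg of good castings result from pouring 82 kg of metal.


Formula: Casting Yield = (W_good / W_total) * 100
Yield = (51 kg / 82 kg) * 100 = 62.1951%

Answer: 62.1951%


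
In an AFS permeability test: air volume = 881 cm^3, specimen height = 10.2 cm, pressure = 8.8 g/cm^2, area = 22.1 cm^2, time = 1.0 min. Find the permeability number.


Formula: Permeability Number P = (V * H) / (p * A * t)
Numerator: V * H = 881 * 10.2 = 8986.2
Denominator: p * A * t = 8.8 * 22.1 * 1.0 = 194.48
P = 8986.2 / 194.48 = 46.2063

Final answer: 46.2063


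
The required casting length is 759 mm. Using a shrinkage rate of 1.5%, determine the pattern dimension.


Formula: L_pattern = L_casting * (1 + shrinkage_rate/100)
Shrinkage factor = 1 + 1.5/100 = 1.015
L_pattern = 759 mm * 1.015 = 770.3850 mm

Answer: 770.3850 mm


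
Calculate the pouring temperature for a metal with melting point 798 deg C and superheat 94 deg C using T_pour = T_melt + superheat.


Formula: T_pour = T_melt + Superheat
T_pour = 798 + 94 = 892 deg C

Final answer: 892 deg C


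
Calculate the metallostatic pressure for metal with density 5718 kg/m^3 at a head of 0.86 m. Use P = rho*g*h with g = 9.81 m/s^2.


Formula: P = rho * g * h
rho * g = 5718 * 9.81 = 56093.58 N/m^3
P = 56093.58 * 0.86 = 48240.4788 Pa

Answer: 48240.4788 Pa


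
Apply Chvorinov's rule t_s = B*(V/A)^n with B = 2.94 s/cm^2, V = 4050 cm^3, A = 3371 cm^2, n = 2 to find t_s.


Formula: t_s = B * (V/A)^n  (Chvorinov's rule, n=2)
Modulus M = V/A = 4050/3371 = 1.201424 cm
M^2 = 1.201424^2 = 1.443420 cm^2
t_s = 2.94 * 1.443420 = 4.2437 s


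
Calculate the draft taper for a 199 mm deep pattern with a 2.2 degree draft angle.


Formula: taper = depth * tan(draft_angle)
tan(2.2 deg) = 0.0384161
taper = 199 mm * 0.0384161 = 7.6448 mm

Answer: 7.6448 mm


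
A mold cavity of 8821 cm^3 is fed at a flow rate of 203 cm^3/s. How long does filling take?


Formula: t_fill = V_mold / Q_flow
t = 8821 cm^3 / 203 cm^3/s = 43.4532 s

Answer: 43.4532 s


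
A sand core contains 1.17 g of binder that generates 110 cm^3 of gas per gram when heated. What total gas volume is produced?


Formula: V_gas = W_binder * gas_evolution_rate
V = 1.17 g * 110 cm^3/g = 128.7000 cm^3

128.7000 cm^3


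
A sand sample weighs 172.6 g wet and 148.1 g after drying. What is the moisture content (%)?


Formula: MC = (W_wet - W_dry) / W_wet * 100
Water mass = 172.6 - 148.1 = 24.5 g
MC = 24.5 / 172.6 * 100 = 14.1947%


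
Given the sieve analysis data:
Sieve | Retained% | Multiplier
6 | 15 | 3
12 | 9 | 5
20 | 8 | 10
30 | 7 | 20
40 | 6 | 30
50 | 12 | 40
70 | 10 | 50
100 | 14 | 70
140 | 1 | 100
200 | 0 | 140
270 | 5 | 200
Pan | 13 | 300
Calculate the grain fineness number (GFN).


Formula: GFN = sum(pct * multiplier) / sum(pct)
sum(pct * multiplier) = 7450
sum(pct) = 100
GFN = 7450 / 100 = 74.50


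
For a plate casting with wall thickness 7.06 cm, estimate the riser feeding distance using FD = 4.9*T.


Formula: FD = 4.9 * T  (riser feeding-distance rule)
FD = 4.9 * 7.06 cm = 34.5940 cm

Answer: 34.5940 cm


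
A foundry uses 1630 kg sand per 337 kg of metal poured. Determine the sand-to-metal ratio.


Formula: Sand-to-Metal Ratio = W_sand / W_metal
Ratio = 1630 kg / 337 kg = 4.8368

Final answer: 4.8368


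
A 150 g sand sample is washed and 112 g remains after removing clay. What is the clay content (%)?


Formula: Clay% = (W_total - W_washed) / W_total * 100
Clay mass = 150 - 112 = 38 g
Clay% = 38 / 150 * 100 = 25.3333%


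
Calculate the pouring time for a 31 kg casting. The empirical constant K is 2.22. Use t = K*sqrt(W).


Formula: t = K * sqrt(W)
sqrt(W) = sqrt(31) = 5.56776
t = 2.22 * 5.56776 = 12.3604 s

12.3604 s


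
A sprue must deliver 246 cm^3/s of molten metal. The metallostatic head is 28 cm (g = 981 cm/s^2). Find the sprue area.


Formula: v = sqrt(2*g*h), A = Q/v
Velocity: v = sqrt(2 * 981 * 28) = sqrt(54936) = 234.3843 cm/s
Sprue area: A = Q / v = 246 / 234.3843 = 1.0496 cm^2

1.0496 cm^2


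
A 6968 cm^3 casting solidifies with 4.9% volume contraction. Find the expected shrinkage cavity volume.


Formula: V_shrink = V_casting * shrinkage_pct / 100
V_shrink = 6968 cm^3 * 4.9 / 100 = 341.4320 cm^3

Final answer: 341.4320 cm^3


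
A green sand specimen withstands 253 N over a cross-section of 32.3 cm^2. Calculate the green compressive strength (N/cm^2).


Formula: Compressive Strength = Force / Area
Strength = 253 N / 32.3 cm^2 = 7.8328 N/cm^2

Final answer: 7.8328 N/cm^2


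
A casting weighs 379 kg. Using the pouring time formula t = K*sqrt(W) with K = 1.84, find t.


Formula: t = K * sqrt(W)
sqrt(W) = sqrt(379) = 19.46792
t = 1.84 * 19.46792 = 35.8210 s

Final answer: 35.8210 s


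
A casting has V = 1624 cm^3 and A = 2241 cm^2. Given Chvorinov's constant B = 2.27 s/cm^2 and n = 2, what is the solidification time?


Formula: t_s = B * (V/A)^n  (Chvorinov's rule, n=2)
Modulus M = V/A = 1624/2241 = 0.724676 cm
M^2 = 0.724676^2 = 0.525155 cm^2
t_s = 2.27 * 0.525155 = 1.1921 s

1.1921 s


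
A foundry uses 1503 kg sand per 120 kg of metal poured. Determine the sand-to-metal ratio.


Formula: Sand-to-Metal Ratio = W_sand / W_metal
Ratio = 1503 kg / 120 kg = 12.5250


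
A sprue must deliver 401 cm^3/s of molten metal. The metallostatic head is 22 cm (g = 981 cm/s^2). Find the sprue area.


Formula: v = sqrt(2*g*h), A = Q/v
Velocity: v = sqrt(2 * 981 * 22) = sqrt(43164) = 207.7595 cm/s
Sprue area: A = Q / v = 401 / 207.7595 = 1.9301 cm^2

Final answer: 1.9301 cm^2


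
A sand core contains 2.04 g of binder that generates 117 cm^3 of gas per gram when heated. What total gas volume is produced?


Formula: V_gas = W_binder * gas_evolution_rate
V = 2.04 g * 117 cm^3/g = 238.6800 cm^3

238.6800 cm^3


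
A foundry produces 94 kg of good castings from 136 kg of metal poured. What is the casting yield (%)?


Formula: Casting Yield = (W_good / W_total) * 100
Yield = (94 kg / 136 kg) * 100 = 69.1176%

Answer: 69.1176%


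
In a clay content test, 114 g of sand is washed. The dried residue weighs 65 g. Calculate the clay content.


Formula: Clay% = (W_total - W_washed) / W_total * 100
Clay mass = 114 - 65 = 49 g
Clay% = 49 / 114 * 100 = 42.9825%

Final answer: 42.9825%


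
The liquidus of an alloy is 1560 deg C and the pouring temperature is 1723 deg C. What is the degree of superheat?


Formula: Superheat = T_pour - T_melt
Superheat = 1723 - 1560 = 163 deg C


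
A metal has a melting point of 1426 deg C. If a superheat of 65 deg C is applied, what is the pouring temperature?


Formula: T_pour = T_melt + Superheat
T_pour = 1426 + 65 = 1491 deg C

1491 deg C


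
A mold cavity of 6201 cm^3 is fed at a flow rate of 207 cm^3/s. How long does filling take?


Formula: t_fill = V_mold / Q_flow
t = 6201 cm^3 / 207 cm^3/s = 29.9565 s

Answer: 29.9565 s


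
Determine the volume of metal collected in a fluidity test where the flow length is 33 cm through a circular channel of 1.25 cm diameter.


Formula: V = pi * (d/2)^2 * L  (cylinder volume)
Radius = 1.25/2 = 0.625 cm
V = pi * 0.625^2 * 33 = 40.4971 cm^3

Final answer: 40.4971 cm^3


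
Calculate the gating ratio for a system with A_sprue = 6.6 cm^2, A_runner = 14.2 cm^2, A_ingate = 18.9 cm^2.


Sprue:Runner:Ingate = 1 : 14.2/6.6 : 18.9/6.6 = 1:2.15:2.86

Answer: 1:2.15:2.86


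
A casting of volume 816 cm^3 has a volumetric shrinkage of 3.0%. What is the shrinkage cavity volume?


Formula: V_shrink = V_casting * shrinkage_pct / 100
V_shrink = 816 cm^3 * 3.0 / 100 = 24.4800 cm^3

Final answer: 24.4800 cm^3


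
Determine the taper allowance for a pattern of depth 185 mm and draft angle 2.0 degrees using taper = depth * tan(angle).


Formula: taper = depth * tan(draft_angle)
tan(2.0 deg) = 0.0349208
taper = 185 mm * 0.0349208 = 6.4603 mm

Answer: 6.4603 mm


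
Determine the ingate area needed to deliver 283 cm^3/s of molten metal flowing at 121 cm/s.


Formula: A_ingate = Q / v  (continuity equation)
A = 283 cm^3/s / 121 cm/s = 2.3388 cm^2

2.3388 cm^2


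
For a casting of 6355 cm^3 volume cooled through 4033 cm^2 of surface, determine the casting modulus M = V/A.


Formula: Casting Modulus M = V / A
M = 6355 cm^3 / 4033 cm^2 = 1.5758 cm


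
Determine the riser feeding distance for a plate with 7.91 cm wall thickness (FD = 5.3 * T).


Formula: FD = 5.3 * T  (riser feeding-distance rule)
FD = 5.3 * 7.91 cm = 41.9230 cm

Final answer: 41.9230 cm


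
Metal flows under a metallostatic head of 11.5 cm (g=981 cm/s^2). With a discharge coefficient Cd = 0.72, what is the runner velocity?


Formula: v = Cd * sqrt(2 * g * h)  (Torricelli with discharge coefficient)
2*g*h = 2 * 981 * 11.5 = 22563.0 cm^2/s^2
sqrt(22563.0) = 150.20985 cm/s
v = 0.72 * 150.20985 = 108.1511 cm/s

Answer: 108.1511 cm/s


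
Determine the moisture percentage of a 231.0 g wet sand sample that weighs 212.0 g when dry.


Formula: MC = (W_wet - W_dry) / W_wet * 100
Water mass = 231.0 - 212.0 = 19.0 g
MC = 19.0 / 231.0 * 100 = 8.2251%


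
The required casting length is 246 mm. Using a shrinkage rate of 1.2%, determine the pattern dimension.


Formula: L_pattern = L_casting * (1 + shrinkage_rate/100)
Shrinkage factor = 1 + 1.2/100 = 1.012
L_pattern = 246 mm * 1.012 = 248.9520 mm


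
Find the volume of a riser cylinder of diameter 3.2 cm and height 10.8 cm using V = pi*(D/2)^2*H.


Formula: V = pi * (D/2)^2 * H  (cylinder volume)
Radius = D/2 = 3.2/2 = 1.6 cm
V = pi * 1.6^2 * 10.8 = 86.8588 cm^3

Final answer: 86.8588 cm^3
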